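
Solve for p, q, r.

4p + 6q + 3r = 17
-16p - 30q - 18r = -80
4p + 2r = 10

Forward elimination on [A|b]:
R2 <- R2 - (-4)*R1:  [   0   -6   -6  -12 ]
R3 <- R3 - (1)*R1:  [  0  -6  -1  -7 ]
R3 <- R3 - (1)*R2:  [ 0  0  5  5 ]
Row echelon form:
[ 4   6   3  |   17 ]
[ 0  -6  -6  |  -12 ]
[ 0   0   5  |    5 ]
Back-substitution:
r = (5) / 5 = 1
q = (-12 - (-6)*(1)) / -6 = 1
p = (17 - (6)*(1) - (3)*(1)) / 4 = 2

(2, 1, 1)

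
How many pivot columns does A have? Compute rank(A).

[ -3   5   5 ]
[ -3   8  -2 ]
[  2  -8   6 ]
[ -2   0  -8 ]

Row reduction:
R2 <- R2 - (1)*R1:  [  0   3  -7 ]
R3 <- R3 - (-2/3)*R1:  [     0  -14/3   28/3 ]
R4 <- R4 - (2/3)*R1:  [     0  -10/3  -34/3 ]
R3 <- R3 - (-14/9)*R2:  [     0      0  -14/9 ]
R4 <- R4 - (-10/9)*R2:  [      0       0  -172/9 ]
R4 <- R4 - (86/7)*R3:  [ 0  0  0 ]
Row echelon form:
[ -3  5      5 ]
[  0  3     -7 ]
[  0  0  -14/9 ]
[  0  0      0 ]
Nonzero rows / pivot columns: 3

rank(A) = 3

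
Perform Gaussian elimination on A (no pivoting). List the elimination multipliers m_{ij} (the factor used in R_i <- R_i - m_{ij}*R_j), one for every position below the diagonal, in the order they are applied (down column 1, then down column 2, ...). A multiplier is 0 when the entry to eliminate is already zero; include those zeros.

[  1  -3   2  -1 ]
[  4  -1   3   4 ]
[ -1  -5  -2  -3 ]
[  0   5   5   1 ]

multipliers: 4, -1, 0, -8/11, 5/11, -2

Forward elimination:
R2 <- R2 - (4)*R1:  [  0  11  -5   8 ]
R3 <- R3 - (-1)*R1:  [  0  -8   0  -4 ]
R4: entry in column 1 is already 0 -> m_{41} = 0 (no row operation needed)
R3 <- R3 - (-8/11)*R2:  [      0       0  -40/11   20/11 ]
R4 <- R4 - (5/11)*R2:  [      0       0   80/11  -29/11 ]
R4 <- R4 - (-2)*R3:  [ 0  0  0  1 ]
Multipliers (in order of application): m_{21} = 4, m_{31} = -1, m_{41} = 0, m_{32} = -8/11, m_{42} = 5/11, m_{43} = -2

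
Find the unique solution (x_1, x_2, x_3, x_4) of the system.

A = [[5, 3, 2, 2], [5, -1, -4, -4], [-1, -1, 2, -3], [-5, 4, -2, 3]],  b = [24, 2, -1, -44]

(5, -5, 4, 3)

Forward elimination on [A|b]:
R2 <- R2 - (1)*R1:  [   0   -4   -6   -6  -22 ]
R3 <- R3 - (-1/5)*R1:  [     0   -2/5   12/5  -13/5   19/5 ]
R4 <- R4 - (-1)*R1:  [   0    7    0    5  -20 ]
R3 <- R3 - (1/10)*R2:  [  0   0   3  -2   6 ]
R4 <- R4 - (-7/4)*R2:  [      0       0   -21/2   -11/2  -117/2 ]
R4 <- R4 - (-7/2)*R3:  [     0      0      0  -25/2  -75/2 ]
Row echelon form:
[ 5   3   2      2  |     24 ]
[ 0  -4  -6     -6  |    -22 ]
[ 0   0   3     -2  |      6 ]
[ 0   0   0  -25/2  |  -75/2 ]
Back-substitution:
x_4 = (-75/2) / (-25/2) = 3
x_3 = (6 - (-2)*(3)) / 3 = 4
x_2 = (-22 - (-6)*(4) - (-6)*(3)) / -4 = -5
x_1 = (24 - (3)*(-5) - (2)*(4) - (2)*(3)) / 5 = 5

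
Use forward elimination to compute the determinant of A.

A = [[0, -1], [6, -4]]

Forward elimination:
R1 <-> R2   (pivot in column 1 was zero)
[ 6  -4 ]
[ 0  -1 ]
Upper-triangular form:
[ 6  -4 ]
[ 0  -1 ]
det(A) = (-1)^1 * (6) * (-1) = 6  (1 row swap -> sign -1)

det(A) = 6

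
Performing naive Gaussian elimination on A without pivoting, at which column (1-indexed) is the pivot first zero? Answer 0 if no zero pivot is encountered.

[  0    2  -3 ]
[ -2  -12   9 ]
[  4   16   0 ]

Naive forward elimination:
Pivot entry (1,1) is zero but row 2 has -2 in column 1 -> naive elimination stops; a row interchange (e.g. R1 <-> R2) would be required here.

first zero-pivot column = 1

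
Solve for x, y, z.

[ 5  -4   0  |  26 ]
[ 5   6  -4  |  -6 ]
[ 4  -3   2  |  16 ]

Forward elimination on [A|b]:
R2 <- R2 - (1)*R1:  [   0   10   -4  -32 ]
R3 <- R3 - (4/5)*R1:  [     0    1/5      2  -24/5 ]
R3 <- R3 - (1/50)*R2:  [       0        0    52/25  -104/25 ]
Row echelon form:
[ 5  -4      0  |       26 ]
[ 0  10     -4  |      -32 ]
[ 0   0  52/25  |  -104/25 ]
Back-substitution:
z = (-104/25) / (52/25) = -2
y = (-32 - (-4)*(-2)) / 10 = -4
x = (26 - (-4)*(-4)) / 5 = 2

(2, -4, -2)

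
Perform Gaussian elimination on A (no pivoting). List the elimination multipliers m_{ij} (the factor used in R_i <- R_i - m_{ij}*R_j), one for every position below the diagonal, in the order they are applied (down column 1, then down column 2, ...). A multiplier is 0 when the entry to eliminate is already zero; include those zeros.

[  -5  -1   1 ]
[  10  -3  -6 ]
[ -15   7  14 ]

Forward elimination:
R2 <- R2 - (-2)*R1:  [  0  -5  -4 ]
R3 <- R3 - (3)*R1:  [  0  10  11 ]
R3 <- R3 - (-2)*R2:  [ 0  0  3 ]
Multipliers (in order of application): m_{21} = -2, m_{31} = 3, m_{32} = -2

multipliers: -2, 3, -2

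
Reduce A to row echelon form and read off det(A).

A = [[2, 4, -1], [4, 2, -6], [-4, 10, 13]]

Forward elimination:
R2 <- R2 - (2)*R1:  [  0  -6  -4 ]
R3 <- R3 - (-2)*R1:  [  0  18  11 ]
R3 <- R3 - (-3)*R2:  [  0   0  -1 ]
Upper-triangular form:
[ 2   4  -1 ]
[ 0  -6  -4 ]
[ 0   0  -1 ]
det(A) = (-1)^0 * (2) * (-6) * (-1) = 12  (0 row swaps -> sign +1)

det(A) = 12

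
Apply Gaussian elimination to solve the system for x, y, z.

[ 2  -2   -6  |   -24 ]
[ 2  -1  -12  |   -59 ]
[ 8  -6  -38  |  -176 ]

Forward elimination on [A|b]:
R2 <- R2 - (1)*R1:  [   0    1   -6  -35 ]
R3 <- R3 - (4)*R1:  [   0    2  -14  -80 ]
R3 <- R3 - (2)*R2:  [   0    0   -2  -10 ]
Row echelon form:
[ 2  -2  -6  |  -24 ]
[ 0   1  -6  |  -35 ]
[ 0   0  -2  |  -10 ]
Back-substitution:
z = (-10) / -2 = 5
y = (-35 - (-6)*(5)) / 1 = -5
x = (-24 - (-2)*(-5) - (-6)*(5)) / 2 = -2

(-2, -5, 5)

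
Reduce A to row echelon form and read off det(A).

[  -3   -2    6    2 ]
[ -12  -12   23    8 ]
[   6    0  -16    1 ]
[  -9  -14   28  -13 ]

det(A) = -36

Forward elimination:
R2 <- R2 - (4)*R1:  [  0  -4  -1   0 ]
R3 <- R3 - (-2)*R1:  [  0  -4  -4   5 ]
R4 <- R4 - (3)*R1:  [   0   -8   10  -19 ]
R3 <- R3 - (1)*R2:  [  0   0  -3   5 ]
R4 <- R4 - (2)*R2:  [   0    0   12  -19 ]
R4 <- R4 - (-4)*R3:  [ 0  0  0  1 ]
Upper-triangular form:
[ -3  -2   6  2 ]
[  0  -4  -1  0 ]
[  0   0  -3  5 ]
[  0   0   0  1 ]
det(A) = (-1)^0 * (-3) * (-4) * (-3) * (1) = -36  (0 row swaps -> sign +1)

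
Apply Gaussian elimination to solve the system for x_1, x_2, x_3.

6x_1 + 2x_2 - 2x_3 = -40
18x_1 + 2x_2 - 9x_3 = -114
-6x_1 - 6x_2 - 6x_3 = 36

Forward elimination on [A|b]:
R2 <- R2 - (3)*R1:  [  0  -4  -3   6 ]
R3 <- R3 - (-1)*R1:  [  0  -4  -8  -4 ]
R3 <- R3 - (1)*R2:  [   0    0   -5  -10 ]
Row echelon form:
[ 6   2  -2  |  -40 ]
[ 0  -4  -3  |    6 ]
[ 0   0  -5  |  -10 ]
Back-substitution:
x_3 = (-10) / -5 = 2
x_2 = (6 - (-3)*(2)) / -4 = -3
x_1 = (-40 - (2)*(-3) - (-2)*(2)) / 6 = -5

(-5, -3, 2)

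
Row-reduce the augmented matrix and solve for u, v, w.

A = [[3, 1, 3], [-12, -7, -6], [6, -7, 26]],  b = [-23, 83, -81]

Forward elimination on [A|b]:
R2 <- R2 - (-4)*R1:  [  0  -3   6  -9 ]
R3 <- R3 - (2)*R1:  [   0   -9   20  -35 ]
R3 <- R3 - (3)*R2:  [  0   0   2  -8 ]
Row echelon form:
[ 3   1  3  |  -23 ]
[ 0  -3  6  |   -9 ]
[ 0   0  2  |   -8 ]
Back-substitution:
w = (-8) / 2 = -4
v = (-9 - (6)*(-4)) / -3 = -5
u = (-23 - (1)*(-5) - (3)*(-4)) / 3 = -2

(-2, -5, -4)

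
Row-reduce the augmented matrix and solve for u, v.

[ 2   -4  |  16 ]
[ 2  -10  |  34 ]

Forward elimination on [A|b]:
R2 <- R2 - (1)*R1:  [  0  -6  18 ]
Row echelon form:
[ 2  -4  |  16 ]
[ 0  -6  |  18 ]
Back-substitution:
v = (18) / -6 = -3
u = (16 - (-4)*(-3)) / 2 = 2

(2, -3)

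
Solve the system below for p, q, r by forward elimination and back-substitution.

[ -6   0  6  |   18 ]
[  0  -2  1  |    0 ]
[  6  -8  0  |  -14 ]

(-1, 1, 2)

Forward elimination on [A|b]:
R3 <- R3 - (-1)*R1:  [  0  -8   6   4 ]
R3 <- R3 - (4)*R2:  [ 0  0  2  4 ]
Row echelon form:
[ -6   0  6  |  18 ]
[  0  -2  1  |   0 ]
[  0   0  2  |   4 ]
Back-substitution:
r = (4) / 2 = 2
q = (0 - (1)*(2)) / -2 = 1
p = (18 - (6)*(2)) / -6 = -1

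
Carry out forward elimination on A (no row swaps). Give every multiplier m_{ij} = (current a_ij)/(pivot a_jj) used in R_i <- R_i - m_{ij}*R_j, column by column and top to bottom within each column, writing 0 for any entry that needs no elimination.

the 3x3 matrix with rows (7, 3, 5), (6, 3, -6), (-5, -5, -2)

multipliers: 6/7, -5/7, -20/3

Forward elimination:
R2 <- R2 - (6/7)*R1:  [     0    3/7  -72/7 ]
R3 <- R3 - (-5/7)*R1:  [     0  -20/7   11/7 ]
R3 <- R3 - (-20/3)*R2:  [   0    0  -67 ]
Multipliers (in order of application): m_{21} = 6/7, m_{31} = -5/7, m_{32} = -20/3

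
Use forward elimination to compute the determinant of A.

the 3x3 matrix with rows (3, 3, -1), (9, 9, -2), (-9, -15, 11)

Forward elimination:
R2 <- R2 - (3)*R1:  [ 0  0  1 ]
R3 <- R3 - (-3)*R1:  [  0  -6   8 ]
R2 <-> R3   (pivot in column 2 was zero)
[ 3   3  -1 ]
[ 0  -6   8 ]
[ 0   0   1 ]
Upper-triangular form:
[ 3   3  -1 ]
[ 0  -6   8 ]
[ 0   0   1 ]
det(A) = (-1)^1 * (3) * (-6) * (1) = 18  (1 row swap -> sign -1)

det(A) = 18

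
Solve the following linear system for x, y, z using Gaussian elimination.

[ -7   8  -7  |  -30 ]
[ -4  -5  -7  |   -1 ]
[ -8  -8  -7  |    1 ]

(1, -2, 1)

Forward elimination on [A|b]:
R2 <- R2 - (4/7)*R1:  [     0  -67/7     -3  113/7 ]
R3 <- R3 - (8/7)*R1:  [      0  -120/7       1   247/7 ]
R3 <- R3 - (120/67)*R2:  [      0       0  427/67  427/67 ]
Row echelon form:
[ -7      8      -7  |     -30 ]
[  0  -67/7      -3  |   113/7 ]
[  0      0  427/67  |  427/67 ]
Back-substitution:
z = (427/67) / (427/67) = 1
y = (113/7 - (-3)*(1)) / (-67/7) = -2
x = (-30 - (8)*(-2) - (-7)*(1)) / -7 = 1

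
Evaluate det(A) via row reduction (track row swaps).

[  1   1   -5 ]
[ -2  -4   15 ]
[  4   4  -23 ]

Forward elimination:
R2 <- R2 - (-2)*R1:  [  0  -2   5 ]
R3 <- R3 - (4)*R1:  [  0   0  -3 ]
Upper-triangular form:
[ 1   1  -5 ]
[ 0  -2   5 ]
[ 0   0  -3 ]
det(A) = (-1)^0 * (1) * (-2) * (-3) = 6  (0 row swaps -> sign +1)

det(A) = 6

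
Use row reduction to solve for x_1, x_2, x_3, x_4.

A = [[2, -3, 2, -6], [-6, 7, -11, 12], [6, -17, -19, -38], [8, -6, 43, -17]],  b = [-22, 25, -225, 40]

Forward elimination on [A|b]:
R2 <- R2 - (-3)*R1:  [   0   -2   -5   -6  -41 ]
R3 <- R3 - (3)*R1:  [    0    -8   -25   -20  -159 ]
R4 <- R4 - (4)*R1:  [   0    6   35    7  128 ]
R3 <- R3 - (4)*R2:  [  0   0  -5   4   5 ]
R4 <- R4 - (-3)*R2:  [   0    0   20  -11    5 ]
R4 <- R4 - (-4)*R3:  [  0   0   0   5  25 ]
Row echelon form:
[ 2  -3   2  -6  |  -22 ]
[ 0  -2  -5  -6  |  -41 ]
[ 0   0  -5   4  |    5 ]
[ 0   0   0   5  |   25 ]
Back-substitution:
x_4 = (25) / 5 = 5
x_3 = (5 - (4)*(5)) / -5 = 3
x_2 = (-41 - (-5)*(3) - (-6)*(5)) / -2 = -2
x_1 = (-22 - (-3)*(-2) - (2)*(3) - (-6)*(5)) / 2 = -2

(-2, -2, 3, 5)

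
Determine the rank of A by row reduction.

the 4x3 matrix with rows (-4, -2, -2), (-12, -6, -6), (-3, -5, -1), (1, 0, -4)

rank(A) = 3

Row reduction:
R2 <- R2 - (3)*R1:  [ 0  0  0 ]
R3 <- R3 - (3/4)*R1:  [    0  -7/2   1/2 ]
R4 <- R4 - (-1/4)*R1:  [    0  -1/2  -9/2 ]
R2 <-> R3   (pivot in column 2 was zero)
[ -4    -2    -2 ]
[  0  -7/2   1/2 ]
[  0     0     0 ]
[  0  -1/2  -9/2 ]
R4 <- R4 - (1/7)*R2:  [     0      0  -32/7 ]
R3 <-> R4   (pivot in column 3 was zero)
[ -4    -2     -2 ]
[  0  -7/2    1/2 ]
[  0     0  -32/7 ]
[  0     0      0 ]
Row echelon form:
[ -4    -2     -2 ]
[  0  -7/2    1/2 ]
[  0     0  -32/7 ]
[  0     0      0 ]
Nonzero rows / pivot columns: 3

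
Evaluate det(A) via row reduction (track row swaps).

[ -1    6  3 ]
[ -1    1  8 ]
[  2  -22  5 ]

Forward elimination:
R2 <- R2 - (1)*R1:  [  0  -5   5 ]
R3 <- R3 - (-2)*R1:  [   0  -10   11 ]
R3 <- R3 - (2)*R2:  [ 0  0  1 ]
Upper-triangular form:
[ -1   6  3 ]
[  0  -5  5 ]
[  0   0  1 ]
det(A) = (-1)^0 * (-1) * (-5) * (1) = 5  (0 row swaps -> sign +1)

det(A) = 5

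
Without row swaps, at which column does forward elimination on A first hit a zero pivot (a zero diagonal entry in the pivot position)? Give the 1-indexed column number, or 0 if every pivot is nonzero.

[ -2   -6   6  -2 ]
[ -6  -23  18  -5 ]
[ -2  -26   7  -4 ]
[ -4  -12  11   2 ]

first zero-pivot column = 4

Naive forward elimination:
R2 <- R2 - (3)*R1:  [  0  -5   0   1 ]
R3 <- R3 - (1)*R1:  [   0  -20    1   -2 ]
R4 <- R4 - (2)*R1:  [  0   0  -1   6 ]
R3 <- R3 - (4)*R2:  [  0   0   1  -6 ]
R4 <- R4 - (-1)*R3:  [ 0  0  0  0 ]
Matrix at this point:
[ -2  -6  6  -2 ]
[  0  -5  0   1 ]
[  0   0  1  -6 ]
[  0   0  0   0 ]
Pivot entry (4,4) in the last row is zero and there are no rows below to swap with -> zero pivot in column 4 (A is singular).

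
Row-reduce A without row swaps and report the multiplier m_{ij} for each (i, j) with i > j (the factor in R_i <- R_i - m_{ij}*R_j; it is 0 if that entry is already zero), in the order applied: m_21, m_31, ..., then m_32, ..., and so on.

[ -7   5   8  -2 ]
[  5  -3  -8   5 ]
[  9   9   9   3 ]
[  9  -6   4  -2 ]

multipliers: -5/7, -9/7, -9/7, 27, 3/4, 16/81

Forward elimination:
R2 <- R2 - (-5/7)*R1:  [     0    4/7  -16/7   25/7 ]
R3 <- R3 - (-9/7)*R1:  [     0  108/7  135/7    3/7 ]
R4 <- R4 - (-9/7)*R1:  [     0    3/7  100/7  -32/7 ]
R3 <- R3 - (27)*R2:  [   0    0   81  -96 ]
R4 <- R4 - (3/4)*R2:  [     0      0     16  -29/4 ]
R4 <- R4 - (16/81)*R3:  [        0         0         0  1265/108 ]
Multipliers (in order of application): m_{21} = -5/7, m_{31} = -9/7, m_{41} = -9/7, m_{32} = 27, m_{42} = 3/4, m_{43} = 16/81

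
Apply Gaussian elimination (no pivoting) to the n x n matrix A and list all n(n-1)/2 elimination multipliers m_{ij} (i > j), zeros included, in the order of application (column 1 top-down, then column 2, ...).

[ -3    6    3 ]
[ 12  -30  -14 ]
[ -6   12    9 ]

Forward elimination:
R2 <- R2 - (-4)*R1:  [  0  -6  -2 ]
R3 <- R3 - (2)*R1:  [ 0  0  3 ]
R3: entry in column 2 is already 0 -> m_{32} = 0 (no row operation needed)
Multipliers (in order of application): m_{21} = -4, m_{31} = 2, m_{32} = 0

multipliers: -4, 2, 0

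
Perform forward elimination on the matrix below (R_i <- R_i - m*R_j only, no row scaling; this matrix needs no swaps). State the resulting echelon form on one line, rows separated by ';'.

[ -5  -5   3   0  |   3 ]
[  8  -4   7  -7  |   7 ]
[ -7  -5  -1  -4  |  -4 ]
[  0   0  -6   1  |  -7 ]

REF = [-5 -5 3 0 3; 0 -12 59/5 -7 59/5; 0 0 -97/30 -31/6 -187/30; 0 0 0 1027/97 443/97]

Forward elimination:
R2 <- R2 - (-8/5)*R1:  [    0   -12  59/5    -7  59/5 ]
R3 <- R3 - (7/5)*R1:  [     0      2  -26/5     -4  -41/5 ]
R3 <- R3 - (-1/6)*R2:  [       0        0   -97/30    -31/6  -187/30 ]
R4 <- R4 - (180/97)*R3:  [       0        0        0  1027/97   443/97 ]
Row echelon form:
[ -5   -5       3        0  |        3 ]
[  0  -12    59/5       -7  |     59/5 ]
[  0    0  -97/30    -31/6  |  -187/30 ]
[  0    0       0  1027/97  |   443/97 ]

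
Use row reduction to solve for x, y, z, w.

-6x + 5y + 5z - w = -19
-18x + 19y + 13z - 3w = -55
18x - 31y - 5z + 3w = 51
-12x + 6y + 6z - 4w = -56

Forward elimination on [A|b]:
R2 <- R2 - (3)*R1:  [  0   4  -2   0   2 ]
R3 <- R3 - (-3)*R1:  [   0  -16   10    0   -6 ]
R4 <- R4 - (2)*R1:  [   0   -4   -4   -2  -18 ]
R3 <- R3 - (-4)*R2:  [ 0  0  2  0  2 ]
R4 <- R4 - (-1)*R2:  [   0    0   -6   -2  -16 ]
R4 <- R4 - (-3)*R3:  [   0    0    0   -2  -10 ]
Row echelon form:
[ -6  5   5  -1  |  -19 ]
[  0  4  -2   0  |    2 ]
[  0  0   2   0  |    2 ]
[  0  0   0  -2  |  -10 ]
Back-substitution:
w = (-10) / -2 = 5
z = (2) / 2 = 1
y = (2 - (-2)*(1)) / 4 = 1
x = (-19 - (5)*(1) - (5)*(1) - (-1)*(5)) / -6 = 4

(4, 1, 1, 5)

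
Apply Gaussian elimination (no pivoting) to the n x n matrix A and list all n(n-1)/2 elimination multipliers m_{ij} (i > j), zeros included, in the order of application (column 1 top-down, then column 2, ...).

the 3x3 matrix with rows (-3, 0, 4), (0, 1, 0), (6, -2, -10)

Forward elimination:
R2: entry in column 1 is already 0 -> m_{21} = 0 (no row operation needed)
R3 <- R3 - (-2)*R1:  [  0  -2  -2 ]
R3 <- R3 - (-2)*R2:  [  0   0  -2 ]
Multipliers (in order of application): m_{21} = 0, m_{31} = -2, m_{32} = -2

multipliers: 0, -2, -2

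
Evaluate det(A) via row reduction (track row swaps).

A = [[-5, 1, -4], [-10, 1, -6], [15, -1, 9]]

Forward elimination:
R2 <- R2 - (2)*R1:  [  0  -1   2 ]
R3 <- R3 - (-3)*R1:  [  0   2  -3 ]
R3 <- R3 - (-2)*R2:  [ 0  0  1 ]
Upper-triangular form:
[ -5   1  -4 ]
[  0  -1   2 ]
[  0   0   1 ]
det(A) = (-1)^0 * (-5) * (-1) * (1) = 5  (0 row swaps -> sign +1)

det(A) = 5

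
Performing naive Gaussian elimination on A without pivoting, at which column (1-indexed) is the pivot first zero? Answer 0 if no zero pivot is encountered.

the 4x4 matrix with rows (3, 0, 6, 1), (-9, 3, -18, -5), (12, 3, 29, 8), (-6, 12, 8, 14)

Naive forward elimination:
R2 <- R2 - (-3)*R1:  [  0   3   0  -2 ]
R3 <- R3 - (4)*R1:  [ 0  3  5  4 ]
R4 <- R4 - (-2)*R1:  [  0  12  20  16 ]
R3 <- R3 - (1)*R2:  [ 0  0  5  6 ]
R4 <- R4 - (4)*R2:  [  0   0  20  24 ]
R4 <- R4 - (4)*R3:  [ 0  0  0  0 ]
Matrix at this point:
[ 3  0  6   1 ]
[ 0  3  0  -2 ]
[ 0  0  5   6 ]
[ 0  0  0   0 ]
Pivot entry (4,4) in the last row is zero and there are no rows below to swap with -> zero pivot in column 4 (A is singular).

first zero-pivot column = 4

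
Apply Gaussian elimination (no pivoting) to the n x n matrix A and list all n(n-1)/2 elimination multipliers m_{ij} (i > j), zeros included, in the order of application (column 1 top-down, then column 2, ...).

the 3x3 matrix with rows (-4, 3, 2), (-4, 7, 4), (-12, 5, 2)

multipliers: 1, 3, -1

Forward elimination:
R2 <- R2 - (1)*R1:  [ 0  4  2 ]
R3 <- R3 - (3)*R1:  [  0  -4  -4 ]
R3 <- R3 - (-1)*R2:  [  0   0  -2 ]
Multipliers (in order of application): m_{21} = 1, m_{31} = 3, m_{32} = -1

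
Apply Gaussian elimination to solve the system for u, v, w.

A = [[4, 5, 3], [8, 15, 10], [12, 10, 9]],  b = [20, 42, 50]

Forward elimination on [A|b]:
R2 <- R2 - (2)*R1:  [ 0  5  4  2 ]
R3 <- R3 - (3)*R1:  [   0   -5    0  -10 ]
R3 <- R3 - (-1)*R2:  [  0   0   4  -8 ]
Row echelon form:
[ 4  5  3  |  20 ]
[ 0  5  4  |   2 ]
[ 0  0  4  |  -8 ]
Back-substitution:
w = (-8) / 4 = -2
v = (2 - (4)*(-2)) / 5 = 2
u = (20 - (5)*(2) - (3)*(-2)) / 4 = 4

(4, 2, -2)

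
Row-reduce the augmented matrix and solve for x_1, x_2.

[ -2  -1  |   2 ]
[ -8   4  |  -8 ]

(0, -2)

Forward elimination on [A|b]:
R2 <- R2 - (4)*R1:  [   0    8  -16 ]
Row echelon form:
[ -2  -1  |    2 ]
[  0   8  |  -16 ]
Back-substitution:
x_2 = (-16) / 8 = -2
x_1 = (2 - (-1)*(-2)) / -2 = 0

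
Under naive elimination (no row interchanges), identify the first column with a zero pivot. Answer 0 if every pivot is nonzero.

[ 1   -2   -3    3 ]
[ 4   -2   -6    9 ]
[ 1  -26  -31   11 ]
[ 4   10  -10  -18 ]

Naive forward elimination:
R2 <- R2 - (4)*R1:  [  0   6   6  -3 ]
R3 <- R3 - (1)*R1:  [   0  -24  -28    8 ]
R4 <- R4 - (4)*R1:  [   0   18    2  -30 ]
R3 <- R3 - (-4)*R2:  [  0   0  -4  -4 ]
R4 <- R4 - (3)*R2:  [   0    0  -16  -21 ]
R4 <- R4 - (4)*R3:  [  0   0   0  -5 ]
All pivots nonzero; naive elimination completes without hitting a zero pivot.

first zero-pivot column = 0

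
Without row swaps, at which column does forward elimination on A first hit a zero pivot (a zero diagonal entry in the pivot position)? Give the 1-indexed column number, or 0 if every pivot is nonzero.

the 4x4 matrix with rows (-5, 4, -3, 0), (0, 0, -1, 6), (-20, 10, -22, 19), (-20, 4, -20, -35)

Naive forward elimination:
R3 <- R3 - (4)*R1:  [   0   -6  -10   19 ]
R4 <- R4 - (4)*R1:  [   0  -12   -8  -35 ]
Matrix at this point:
[ -5    4   -3    0 ]
[  0    0   -1    6 ]
[  0   -6  -10   19 ]
[  0  -12   -8  -35 ]
Pivot entry (2,2) is zero but row 3 has -6 in column 2 -> naive elimination stops; a row interchange (e.g. R2 <-> R3) would be required here.

first zero-pivot column = 2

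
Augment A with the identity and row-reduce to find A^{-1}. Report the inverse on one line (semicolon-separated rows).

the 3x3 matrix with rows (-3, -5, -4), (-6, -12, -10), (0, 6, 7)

inverse = [-4 11/6 1/3; 7 -7/2 -1; -6 3 1]

Gauss-Jordan on [A | I]:
R1 <- (1/-3)*R1:  [    1   5/3   4/3  |  -1/3     0     0 ]
R2 <- R2 - (-6)*R1:  [  0  -2  -2  |  -2   1   0 ]
R2 <- (1/-2)*R2:  [    0     1     1  |     1  -1/2     0 ]
R1 <- R1 - (5/3)*R2:  [    1     0  -1/3  |    -2   5/6     0 ]
R3 <- R3 - (6)*R2:  [  0   0   1  |  -6   3   1 ]
R1 <- R1 - (-1/3)*R3:  [    1     0     0  |    -4  11/6   1/3 ]
R2 <- R2 - (1)*R3:  [    0     1     0  |     7  -7/2    -1 ]
Right block of [I | A^{-1}] is the inverse:
[ -4  11/6  1/3 ]
[  7  -7/2   -1 ]
[ -6     3    1 ]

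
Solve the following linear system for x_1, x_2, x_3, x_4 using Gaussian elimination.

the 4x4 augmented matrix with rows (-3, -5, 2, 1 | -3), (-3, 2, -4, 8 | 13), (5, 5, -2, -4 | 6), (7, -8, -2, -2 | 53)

(3, -3, -5, 1)

Forward elimination on [A|b]:
R2 <- R2 - (1)*R1:  [  0   7  -6   7  16 ]
R3 <- R3 - (-5/3)*R1:  [     0  -10/3    4/3   -7/3      1 ]
R4 <- R4 - (-7/3)*R1:  [     0  -59/3    8/3    1/3     46 ]
R3 <- R3 - (-10/21)*R2:  [      0       0  -32/21       1  181/21 ]
R4 <- R4 - (-59/21)*R2:  [       0        0  -298/21       20  1910/21 ]
R4 <- R4 - (149/16)*R3:  [      0       0       0  171/16  171/16 ]
Row echelon form:
[ -3  -5       2       1  |      -3 ]
[  0   7      -6       7  |      16 ]
[  0   0  -32/21       1  |  181/21 ]
[  0   0       0  171/16  |  171/16 ]
Back-substitution:
x_4 = (171/16) / (171/16) = 1
x_3 = (181/21 - (1)*(1)) / (-32/21) = -5
x_2 = (16 - (-6)*(-5) - (7)*(1)) / 7 = -3
x_1 = (-3 - (-5)*(-3) - (2)*(-5) - (1)*(1)) / -3 = 3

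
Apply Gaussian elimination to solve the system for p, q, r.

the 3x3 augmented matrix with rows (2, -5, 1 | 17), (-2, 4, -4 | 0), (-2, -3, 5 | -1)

(-2, -5, -4)

Forward elimination on [A|b]:
R2 <- R2 - (-1)*R1:  [  0  -1  -3  17 ]
R3 <- R3 - (-1)*R1:  [  0  -8   6  16 ]
R3 <- R3 - (8)*R2:  [    0     0    30  -120 ]
Row echelon form:
[ 2  -5   1  |    17 ]
[ 0  -1  -3  |    17 ]
[ 0   0  30  |  -120 ]
Back-substitution:
r = (-120) / 30 = -4
q = (17 - (-3)*(-4)) / -1 = -5
p = (17 - (-5)*(-5) - (1)*(-4)) / 2 = -2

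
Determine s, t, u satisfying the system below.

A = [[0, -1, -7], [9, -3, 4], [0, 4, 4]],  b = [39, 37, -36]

(5, -4, -5)

Forward elimination on [A|b]:
R1 <-> R2   (pivot in column 1 was zero)
[ 9  -3   4   37 ]
[ 0  -1  -7   39 ]
[ 0   4   4  -36 ]
R3 <- R3 - (-4)*R2:  [   0    0  -24  120 ]
Row echelon form:
[ 9  -3    4  |   37 ]
[ 0  -1   -7  |   39 ]
[ 0   0  -24  |  120 ]
Back-substitution:
u = (120) / -24 = -5
t = (39 - (-7)*(-5)) / -1 = -4
s = (37 - (-3)*(-4) - (4)*(-5)) / 9 = 5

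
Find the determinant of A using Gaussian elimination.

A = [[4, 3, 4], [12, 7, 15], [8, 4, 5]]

Forward elimination:
R2 <- R2 - (3)*R1:  [  0  -2   3 ]
R3 <- R3 - (2)*R1:  [  0  -2  -3 ]
R3 <- R3 - (1)*R2:  [  0   0  -6 ]
Upper-triangular form:
[ 4   3   4 ]
[ 0  -2   3 ]
[ 0   0  -6 ]
det(A) = (-1)^0 * (4) * (-2) * (-6) = 48  (0 row swaps -> sign +1)

det(A) = 48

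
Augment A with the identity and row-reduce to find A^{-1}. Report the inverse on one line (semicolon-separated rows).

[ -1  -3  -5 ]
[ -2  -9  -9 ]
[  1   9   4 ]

Gauss-Jordan on [A | I]:
R1 <- (1/-1)*R1:  [  1   3   5  |  -1   0   0 ]
R2 <- R2 - (-2)*R1:  [  0  -3   1  |  -2   1   0 ]
R3 <- R3 - (1)*R1:  [  0   6  -1  |   1   0   1 ]
R2 <- (1/-3)*R2:  [    0     1  -1/3  |   2/3  -1/3     0 ]
R1 <- R1 - (3)*R2:  [  1   0   6  |  -3   1   0 ]
R3 <- R3 - (6)*R2:  [  0   0   1  |  -3   2   1 ]
R1 <- R1 - (6)*R3:  [   1    0    0  |   15  -11   -6 ]
R2 <- R2 - (-1/3)*R3:  [    0     1     0  |  -1/3   1/3   1/3 ]
Right block of [I | A^{-1}] is the inverse:
[   15  -11   -6 ]
[ -1/3  1/3  1/3 ]
[   -3    2    1 ]

inverse = [15 -11 -6; -1/3 1/3 1/3; -3 2 1]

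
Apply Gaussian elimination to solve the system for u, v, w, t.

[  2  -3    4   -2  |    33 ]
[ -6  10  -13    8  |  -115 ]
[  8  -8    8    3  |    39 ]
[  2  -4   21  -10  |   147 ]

(-4, -5, 5, -3)

Forward elimination on [A|b]:
R2 <- R2 - (-3)*R1:  [   0    1   -1    2  -16 ]
R3 <- R3 - (4)*R1:  [   0    4   -8   11  -93 ]
R4 <- R4 - (1)*R1:  [   0   -1   17   -8  114 ]
R3 <- R3 - (4)*R2:  [   0    0   -4    3  -29 ]
R4 <- R4 - (-1)*R2:  [  0   0  16  -6  98 ]
R4 <- R4 - (-4)*R3:  [   0    0    0    6  -18 ]
Row echelon form:
[ 2  -3   4  -2  |   33 ]
[ 0   1  -1   2  |  -16 ]
[ 0   0  -4   3  |  -29 ]
[ 0   0   0   6  |  -18 ]
Back-substitution:
t = (-18) / 6 = -3
w = (-29 - (3)*(-3)) / -4 = 5
v = (-16 - (-1)*(5) - (2)*(-3)) / 1 = -5
u = (33 - (-3)*(-5) - (4)*(5) - (-2)*(-3)) / 2 = -4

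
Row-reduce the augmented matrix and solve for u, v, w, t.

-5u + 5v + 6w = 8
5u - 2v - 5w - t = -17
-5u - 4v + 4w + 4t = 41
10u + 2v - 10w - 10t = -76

(-1, -3, 3, 3)

Forward elimination on [A|b]:
R2 <- R2 - (-1)*R1:  [  0   3   1  -1  -9 ]
R3 <- R3 - (1)*R1:  [  0  -9  -2   4  33 ]
R4 <- R4 - (-2)*R1:  [   0   12    2  -10  -60 ]
R3 <- R3 - (-3)*R2:  [ 0  0  1  1  6 ]
R4 <- R4 - (4)*R2:  [   0    0   -2   -6  -24 ]
R4 <- R4 - (-2)*R3:  [   0    0    0   -4  -12 ]
Row echelon form:
[ -5  5  6   0  |    8 ]
[  0  3  1  -1  |   -9 ]
[  0  0  1   1  |    6 ]
[  0  0  0  -4  |  -12 ]
Back-substitution:
t = (-12) / -4 = 3
w = (6 - (1)*(3)) / 1 = 3
v = (-9 - (1)*(3) - (-1)*(3)) / 3 = -3
u = (8 - (5)*(-3) - (6)*(3)) / -5 = -1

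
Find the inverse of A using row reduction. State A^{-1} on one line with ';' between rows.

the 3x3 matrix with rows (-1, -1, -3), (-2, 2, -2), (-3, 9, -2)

Gauss-Jordan on [A | I]:
R1 <- (1/-1)*R1:  [  1   1   3  |  -1   0   0 ]
R2 <- R2 - (-2)*R1:  [  0   4   4  |  -2   1   0 ]
R3 <- R3 - (-3)*R1:  [  0  12   7  |  -3   0   1 ]
R2 <- (1/4)*R2:  [    0     1     1  |  -1/2   1/4     0 ]
R1 <- R1 - (1)*R2:  [    1     0     2  |  -1/2  -1/4     0 ]
R3 <- R3 - (12)*R2:  [  0   0  -5  |   3  -3   1 ]
R3 <- (1/-5)*R3:  [    0     0     1  |  -3/5   3/5  -1/5 ]
R1 <- R1 - (2)*R3:  [      1       0       0  |    7/10  -29/20     2/5 ]
R2 <- R2 - (1)*R3:  [     0      1      0  |   1/10  -7/20    1/5 ]
Right block of [I | A^{-1}] is the inverse:
[ 7/10  -29/20   2/5 ]
[ 1/10   -7/20   1/5 ]
[ -3/5     3/5  -1/5 ]

inverse = [7/10 -29/20 2/5; 1/10 -7/20 1/5; -3/5 3/5 -1/5]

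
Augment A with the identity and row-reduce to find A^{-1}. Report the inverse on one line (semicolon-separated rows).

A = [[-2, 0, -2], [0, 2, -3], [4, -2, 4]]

inverse = [1/6 1/3 1/3; -1 0 -1/2; -2/3 -1/3 -1/3]

Gauss-Jordan on [A | I]:
R1 <- (1/-2)*R1:  [    1     0     1  |  -1/2     0     0 ]
R3 <- R3 - (4)*R1:  [  0  -2   0  |   2   0   1 ]
R2 <- (1/2)*R2:  [    0     1  -3/2  |     0   1/2     0 ]
R3 <- R3 - (-2)*R2:  [  0   0  -3  |   2   1   1 ]
R3 <- (1/-3)*R3:  [    0     0     1  |  -2/3  -1/3  -1/3 ]
R1 <- R1 - (1)*R3:  [   1    0    0  |  1/6  1/3  1/3 ]
R2 <- R2 - (-3/2)*R3:  [    0     1     0  |    -1     0  -1/2 ]
Right block of [I | A^{-1}] is the inverse:
[  1/6   1/3   1/3 ]
[   -1     0  -1/2 ]
[ -2/3  -1/3  -1/3 ]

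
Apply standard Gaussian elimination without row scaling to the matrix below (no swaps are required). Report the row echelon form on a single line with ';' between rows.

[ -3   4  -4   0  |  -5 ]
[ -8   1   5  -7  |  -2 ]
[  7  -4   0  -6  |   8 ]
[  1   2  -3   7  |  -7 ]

Forward elimination:
R2 <- R2 - (8/3)*R1:  [     0  -29/3   47/3     -7   34/3 ]
R3 <- R3 - (-7/3)*R1:  [     0   16/3  -28/3     -6  -11/3 ]
R4 <- R4 - (-1/3)*R1:  [     0   10/3  -13/3      7  -26/3 ]
R3 <- R3 - (-16/29)*R2:  [       0        0   -20/29  -286/29    75/29 ]
R4 <- R4 - (-10/29)*R2:  [       0        0    31/29   133/29  -138/29 ]
R4 <- R4 - (-31/20)*R3:  [       0        0        0  -107/10     -3/4 ]
Row echelon form:
[ -3      4      -4        0  |     -5 ]
[  0  -29/3    47/3       -7  |   34/3 ]
[  0      0  -20/29  -286/29  |  75/29 ]
[  0      0       0  -107/10  |   -3/4 ]

REF = [-3 4 -4 0 -5; 0 -29/3 47/3 -7 34/3; 0 0 -20/29 -286/29 75/29; 0 0 0 -107/10 -3/4]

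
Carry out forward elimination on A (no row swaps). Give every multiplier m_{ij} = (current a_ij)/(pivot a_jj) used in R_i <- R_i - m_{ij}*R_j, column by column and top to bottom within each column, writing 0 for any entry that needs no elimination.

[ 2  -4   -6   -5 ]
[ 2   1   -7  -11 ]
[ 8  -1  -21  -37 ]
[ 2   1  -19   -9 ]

Forward elimination:
R2 <- R2 - (1)*R1:  [  0   5  -1  -6 ]
R3 <- R3 - (4)*R1:  [   0   15    3  -17 ]
R4 <- R4 - (1)*R1:  [   0    5  -13   -4 ]
R3 <- R3 - (3)*R2:  [ 0  0  6  1 ]
R4 <- R4 - (1)*R2:  [   0    0  -12    2 ]
R4 <- R4 - (-2)*R3:  [ 0  0  0  4 ]
Multipliers (in order of application): m_{21} = 1, m_{31} = 4, m_{41} = 1, m_{32} = 3, m_{42} = 1, m_{43} = -2

multipliers: 1, 4, 1, 3, 1, -2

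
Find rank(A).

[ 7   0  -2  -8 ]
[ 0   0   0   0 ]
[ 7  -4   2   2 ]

Row reduction:
R3 <- R3 - (1)*R1:  [  0  -4   4  10 ]
R2 <-> R3   (pivot in column 2 was zero)
[ 7   0  -2  -8 ]
[ 0  -4   4  10 ]
[ 0   0   0   0 ]
Row echelon form:
[ 7   0  -2  -8 ]
[ 0  -4   4  10 ]
[ 0   0   0   0 ]
Nonzero rows / pivot columns: 2

rank(A) = 2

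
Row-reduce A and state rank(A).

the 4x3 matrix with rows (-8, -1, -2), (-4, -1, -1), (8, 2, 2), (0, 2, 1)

Row reduction:
R2 <- R2 - (1/2)*R1:  [    0  -1/2     0 ]
R3 <- R3 - (-1)*R1:  [ 0  1  0 ]
R3 <- R3 - (-2)*R2:  [ 0  0  0 ]
R4 <- R4 - (-4)*R2:  [ 0  0  1 ]
R3 <-> R4   (pivot in column 3 was zero)
[ -8    -1  -2 ]
[  0  -1/2   0 ]
[  0     0   1 ]
[  0     0   0 ]
Row echelon form:
[ -8    -1  -2 ]
[  0  -1/2   0 ]
[  0     0   1 ]
[  0     0   0 ]
Nonzero rows / pivot columns: 3

rank(A) = 3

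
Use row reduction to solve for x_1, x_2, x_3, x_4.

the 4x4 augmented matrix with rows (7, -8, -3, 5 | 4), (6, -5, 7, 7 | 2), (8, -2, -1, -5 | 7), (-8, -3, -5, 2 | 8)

Forward elimination on [A|b]:
R2 <- R2 - (6/7)*R1:  [     0   13/7   67/7   19/7  -10/7 ]
R3 <- R3 - (8/7)*R1:  [     0   50/7   17/7  -75/7   17/7 ]
R4 <- R4 - (-8/7)*R1:  [     0  -85/7  -59/7   54/7   88/7 ]
R3 <- R3 - (50/13)*R2:  [       0        0  -447/13  -275/13   103/13 ]
R4 <- R4 - (-85/13)*R2:  [      0       0  704/13  331/13   42/13 ]
R4 <- R4 - (-704/447)*R3:  [         0          0          0  -3511/447   7022/447 ]
Row echelon form:
[ 7    -8       -3          5  |         4 ]
[ 0  13/7     67/7       19/7  |     -10/7 ]
[ 0     0  -447/13    -275/13  |    103/13 ]
[ 0     0        0  -3511/447  |  7022/447 ]
Back-substitution:
x_4 = (7022/447) / (-3511/447) = -2
x_3 = (103/13 - (-275/13)*(-2)) / (-447/13) = 1
x_2 = (-10/7 - (67/7)*(1) - (19/7)*(-2)) / (13/7) = -3
x_1 = (4 - (-8)*(-3) - (-3)*(1) - (5)*(-2)) / 7 = -1

(-1, -3, 1, -2)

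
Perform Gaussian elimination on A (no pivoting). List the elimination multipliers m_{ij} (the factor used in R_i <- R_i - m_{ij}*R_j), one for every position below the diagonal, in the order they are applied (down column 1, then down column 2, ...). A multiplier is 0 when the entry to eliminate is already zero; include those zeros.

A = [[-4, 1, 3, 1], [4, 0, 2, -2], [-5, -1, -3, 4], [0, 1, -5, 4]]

Forward elimination:
R2 <- R2 - (-1)*R1:  [  0   1   5  -1 ]
R3 <- R3 - (5/4)*R1:  [     0   -9/4  -27/4   11/4 ]
R4: entry in column 1 is already 0 -> m_{41} = 0 (no row operation needed)
R3 <- R3 - (-9/4)*R2:  [   0    0  9/2  1/2 ]
R4 <- R4 - (1)*R2:  [   0    0  -10    5 ]
R4 <- R4 - (-20/9)*R3:  [    0     0     0  55/9 ]
Multipliers (in order of application): m_{21} = -1, m_{31} = 5/4, m_{41} = 0, m_{32} = -9/4, m_{42} = 1, m_{43} = -20/9

multipliers: -1, 5/4, 0, -9/4, 1, -20/9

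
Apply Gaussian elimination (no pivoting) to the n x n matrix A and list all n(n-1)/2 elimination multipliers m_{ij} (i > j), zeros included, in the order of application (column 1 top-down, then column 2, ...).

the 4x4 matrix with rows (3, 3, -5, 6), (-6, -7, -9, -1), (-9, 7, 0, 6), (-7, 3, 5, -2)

Forward elimination:
R2 <- R2 - (-2)*R1:  [   0   -1  -19   11 ]
R3 <- R3 - (-3)*R1:  [   0   16  -15   24 ]
R4 <- R4 - (-7/3)*R1:  [     0     10  -20/3     12 ]
R3 <- R3 - (-16)*R2:  [    0     0  -319   200 ]
R4 <- R4 - (-10)*R2:  [      0       0  -590/3     122 ]
R4 <- R4 - (590/957)*R3:  [         0          0          0  -1246/957 ]
Multipliers (in order of application): m_{21} = -2, m_{31} = -3, m_{41} = -7/3, m_{32} = -16, m_{42} = -10, m_{43} = 590/957

multipliers: -2, -3, -7/3, -16, -10, 590/957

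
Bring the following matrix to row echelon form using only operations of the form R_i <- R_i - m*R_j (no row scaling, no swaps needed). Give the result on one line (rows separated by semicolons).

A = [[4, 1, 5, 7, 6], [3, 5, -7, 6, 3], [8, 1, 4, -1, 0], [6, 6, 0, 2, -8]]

REF = [4 1 5 7 6; 0 17/4 -43/4 3/4 -3/2; 0 0 -145/17 -252/17 -210/17; 0 0 0 -2326/145 -610/29]

Forward elimination:
R2 <- R2 - (3/4)*R1:  [     0   17/4  -43/4    3/4   -3/2 ]
R3 <- R3 - (2)*R1:  [   0   -1   -6  -15  -12 ]
R4 <- R4 - (3/2)*R1:  [     0    9/2  -15/2  -17/2    -17 ]
R3 <- R3 - (-4/17)*R2:  [       0        0  -145/17  -252/17  -210/17 ]
R4 <- R4 - (18/17)*R2:  [       0        0    66/17  -158/17  -262/17 ]
R4 <- R4 - (-66/145)*R3:  [         0          0          0  -2326/145    -610/29 ]
Row echelon form:
[ 4     1        5          7        6 ]
[ 0  17/4    -43/4        3/4     -3/2 ]
[ 0     0  -145/17    -252/17  -210/17 ]
[ 0     0        0  -2326/145  -610/29 ]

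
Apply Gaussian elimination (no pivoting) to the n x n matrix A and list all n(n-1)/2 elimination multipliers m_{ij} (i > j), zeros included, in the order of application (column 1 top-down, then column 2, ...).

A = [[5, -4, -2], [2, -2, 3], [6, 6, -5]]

Forward elimination:
R2 <- R2 - (2/5)*R1:  [    0  -2/5  19/5 ]
R3 <- R3 - (6/5)*R1:  [     0   54/5  -13/5 ]
R3 <- R3 - (-27)*R2:  [   0    0  100 ]
Multipliers (in order of application): m_{21} = 2/5, m_{31} = 6/5, m_{32} = -27

multipliers: 2/5, 6/5, -27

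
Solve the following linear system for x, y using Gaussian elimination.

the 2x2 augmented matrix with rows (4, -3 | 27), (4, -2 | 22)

(3, -5)

Forward elimination on [A|b]:
R2 <- R2 - (1)*R1:  [  0   1  -5 ]
Row echelon form:
[ 4  -3  |  27 ]
[ 0   1  |  -5 ]
Back-substitution:
y = (-5) / 1 = -5
x = (27 - (-3)*(-5)) / 4 = 3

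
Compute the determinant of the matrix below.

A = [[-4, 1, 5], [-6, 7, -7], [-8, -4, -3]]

det(A) = 634

Forward elimination:
R2 <- R2 - (3/2)*R1:  [     0   11/2  -29/2 ]
R3 <- R3 - (2)*R1:  [   0   -6  -13 ]
R3 <- R3 - (-12/11)*R2:  [       0        0  -317/11 ]
Upper-triangular form:
[ -4     1        5 ]
[  0  11/2    -29/2 ]
[  0     0  -317/11 ]
det(A) = (-1)^0 * (-4) * (11/2) * (-317/11) = 634  (0 row swaps -> sign +1)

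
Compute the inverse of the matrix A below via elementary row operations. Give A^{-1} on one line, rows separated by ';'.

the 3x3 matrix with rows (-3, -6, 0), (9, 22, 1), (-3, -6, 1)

inverse = [-7/3 -1/2 1/2; 1 1/4 -1/4; -1 0 1]

Gauss-Jordan on [A | I]:
R1 <- (1/-3)*R1:  [    1     2     0  |  -1/3     0     0 ]
R2 <- R2 - (9)*R1:  [ 0  4  1  |  3  1  0 ]
R3 <- R3 - (-3)*R1:  [  0   0   1  |  -1   0   1 ]
R2 <- (1/4)*R2:  [   0    1  1/4  |  3/4  1/4    0 ]
R1 <- R1 - (2)*R2:  [     1      0   -1/2  |  -11/6   -1/2      0 ]
R1 <- R1 - (-1/2)*R3:  [    1     0     0  |  -7/3  -1/2   1/2 ]
R2 <- R2 - (1/4)*R3:  [    0     1     0  |     1   1/4  -1/4 ]
Right block of [I | A^{-1}] is the inverse:
[ -7/3  -1/2   1/2 ]
[    1   1/4  -1/4 ]
[   -1     0     1 ]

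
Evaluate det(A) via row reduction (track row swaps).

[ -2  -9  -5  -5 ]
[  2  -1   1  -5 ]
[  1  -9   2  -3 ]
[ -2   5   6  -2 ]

Forward elimination:
R2 <- R2 - (-1)*R1:  [   0  -10   -4  -10 ]
R3 <- R3 - (-1/2)*R1:  [     0  -27/2   -1/2  -11/2 ]
R4 <- R4 - (1)*R1:  [  0  14  11   3 ]
R3 <- R3 - (27/20)*R2:  [     0      0  49/10      8 ]
R4 <- R4 - (-7/5)*R2:  [    0     0  27/5   -11 ]
R4 <- R4 - (54/49)*R3:  [       0        0        0  -971/49 ]
Upper-triangular form:
[ -2   -9     -5       -5 ]
[  0  -10     -4      -10 ]
[  0    0  49/10        8 ]
[  0    0      0  -971/49 ]
det(A) = (-1)^0 * (-2) * (-10) * (49/10) * (-971/49) = -1942  (0 row swaps -> sign +1)

det(A) = -1942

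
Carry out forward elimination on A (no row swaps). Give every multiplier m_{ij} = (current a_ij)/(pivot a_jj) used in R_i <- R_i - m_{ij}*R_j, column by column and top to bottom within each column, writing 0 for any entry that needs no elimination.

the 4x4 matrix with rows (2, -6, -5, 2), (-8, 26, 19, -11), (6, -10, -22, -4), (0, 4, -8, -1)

multipliers: -4, 3, 0, 4, 2, 2

Forward elimination:
R2 <- R2 - (-4)*R1:  [  0   2  -1  -3 ]
R3 <- R3 - (3)*R1:  [   0    8   -7  -10 ]
R4: entry in column 1 is already 0 -> m_{41} = 0 (no row operation needed)
R3 <- R3 - (4)*R2:  [  0   0  -3   2 ]
R4 <- R4 - (2)*R2:  [  0   0  -6   5 ]
R4 <- R4 - (2)*R3:  [ 0  0  0  1 ]
Multipliers (in order of application): m_{21} = -4, m_{31} = 3, m_{41} = 0, m_{32} = 4, m_{42} = 2, m_{43} = 2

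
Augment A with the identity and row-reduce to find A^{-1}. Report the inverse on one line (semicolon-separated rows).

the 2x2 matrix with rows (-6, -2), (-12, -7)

inverse = [-7/18 1/9; 2/3 -1/3]

Gauss-Jordan on [A | I]:
R1 <- (1/-6)*R1:  [    1   1/3  |  -1/6     0 ]
R2 <- R2 - (-12)*R1:  [  0  -3  |  -2   1 ]
R2 <- (1/-3)*R2:  [    0     1  |   2/3  -1/3 ]
R1 <- R1 - (1/3)*R2:  [     1      0  |  -7/18    1/9 ]
Right block of [I | A^{-1}] is the inverse:
[ -7/18   1/9 ]
[   2/3  -1/3 ]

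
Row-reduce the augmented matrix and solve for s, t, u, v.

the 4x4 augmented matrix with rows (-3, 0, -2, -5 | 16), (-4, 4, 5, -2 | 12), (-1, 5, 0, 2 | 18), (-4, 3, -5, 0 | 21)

Forward elimination on [A|b]:
R2 <- R2 - (4/3)*R1:  [     0      4   23/3   14/3  -28/3 ]
R3 <- R3 - (1/3)*R1:  [    0     5   2/3  11/3  38/3 ]
R4 <- R4 - (4/3)*R1:  [    0     3  -7/3  20/3  -1/3 ]
R3 <- R3 - (5/4)*R2:  [       0        0  -107/12    -13/6     73/3 ]
R4 <- R4 - (3/4)*R2:  [      0       0  -97/12    19/6    20/3 ]
R4 <- R4 - (97/107)*R3:  [         0          0          0    549/107  -1647/107 ]
Row echelon form:
[ -3  0       -2       -5  |         16 ]
[  0  4     23/3     14/3  |      -28/3 ]
[  0  0  -107/12    -13/6  |       73/3 ]
[  0  0        0  549/107  |  -1647/107 ]
Back-substitution:
v = (-1647/107) / (549/107) = -3
u = (73/3 - (-13/6)*(-3)) / (-107/12) = -2
t = (-28/3 - (23/3)*(-2) - (14/3)*(-3)) / 4 = 5
s = (16 - (-2)*(-2) - (-5)*(-3)) / -3 = 1

(1, 5, -2, -3)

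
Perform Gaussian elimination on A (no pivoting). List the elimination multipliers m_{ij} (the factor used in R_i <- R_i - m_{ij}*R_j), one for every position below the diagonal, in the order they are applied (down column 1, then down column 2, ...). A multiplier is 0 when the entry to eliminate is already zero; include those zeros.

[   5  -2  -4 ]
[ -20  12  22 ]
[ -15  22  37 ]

multipliers: -4, -3, 4

Forward elimination:
R2 <- R2 - (-4)*R1:  [ 0  4  6 ]
R3 <- R3 - (-3)*R1:  [  0  16  25 ]
R3 <- R3 - (4)*R2:  [ 0  0  1 ]
Multipliers (in order of application): m_{21} = -4, m_{31} = -3, m_{32} = 4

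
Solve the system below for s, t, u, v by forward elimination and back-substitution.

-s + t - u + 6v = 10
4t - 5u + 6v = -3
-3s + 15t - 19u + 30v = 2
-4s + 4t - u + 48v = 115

Forward elimination on [A|b]:
R3 <- R3 - (3)*R1:  [   0   12  -16   12  -28 ]
R4 <- R4 - (4)*R1:  [  0   0   3  24  75 ]
R3 <- R3 - (3)*R2:  [   0    0   -1   -6  -19 ]
R4 <- R4 - (-3)*R3:  [  0   0   0   6  18 ]
Row echelon form:
[ -1  1  -1   6  |   10 ]
[  0  4  -5   6  |   -3 ]
[  0  0  -1  -6  |  -19 ]
[  0  0   0   6  |   18 ]
Back-substitution:
v = (18) / 6 = 3
u = (-19 - (-6)*(3)) / -1 = 1
t = (-3 - (-5)*(1) - (6)*(3)) / 4 = -4
s = (10 - (1)*(-4) - (-1)*(1) - (6)*(3)) / -1 = 3

(3, -4, 1, 3)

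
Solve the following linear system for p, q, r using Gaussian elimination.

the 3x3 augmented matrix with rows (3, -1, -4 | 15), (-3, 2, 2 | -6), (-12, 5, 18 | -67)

Forward elimination on [A|b]:
R2 <- R2 - (-1)*R1:  [  0   1  -2   9 ]
R3 <- R3 - (-4)*R1:  [  0   1   2  -7 ]
R3 <- R3 - (1)*R2:  [   0    0    4  -16 ]
Row echelon form:
[ 3  -1  -4  |   15 ]
[ 0   1  -2  |    9 ]
[ 0   0   4  |  -16 ]
Back-substitution:
r = (-16) / 4 = -4
q = (9 - (-2)*(-4)) / 1 = 1
p = (15 - (-1)*(1) - (-4)*(-4)) / 3 = 0

(0, 1, -4)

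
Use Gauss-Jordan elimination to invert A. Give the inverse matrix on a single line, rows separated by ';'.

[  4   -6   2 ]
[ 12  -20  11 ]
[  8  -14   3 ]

Gauss-Jordan on [A | I]:
R1 <- (1/4)*R1:  [    1  -3/2   1/2  |   1/4     0     0 ]
R2 <- R2 - (12)*R1:  [  0  -2   5  |  -3   1   0 ]
R3 <- R3 - (8)*R1:  [  0  -2  -1  |  -2   0   1 ]
R2 <- (1/-2)*R2:  [    0     1  -5/2  |   3/2  -1/2     0 ]
R1 <- R1 - (-3/2)*R2:  [     1      0  -13/4  |    5/2   -3/4      0 ]
R3 <- R3 - (-2)*R2:  [  0   0  -6  |   1  -1   1 ]
R3 <- (1/-6)*R3:  [    0     0     1  |  -1/6   1/6  -1/6 ]
R1 <- R1 - (-13/4)*R3:  [      1       0       0  |   47/24   -5/24  -13/24 ]
R2 <- R2 - (-5/2)*R3:  [     0      1      0  |  13/12  -1/12  -5/12 ]
Right block of [I | A^{-1}] is the inverse:
[ 47/24  -5/24  -13/24 ]
[ 13/12  -1/12   -5/12 ]
[  -1/6    1/6    -1/6 ]

inverse = [47/24 -5/24 -13/24; 13/12 -1/12 -5/12; -1/6 1/6 -1/6]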